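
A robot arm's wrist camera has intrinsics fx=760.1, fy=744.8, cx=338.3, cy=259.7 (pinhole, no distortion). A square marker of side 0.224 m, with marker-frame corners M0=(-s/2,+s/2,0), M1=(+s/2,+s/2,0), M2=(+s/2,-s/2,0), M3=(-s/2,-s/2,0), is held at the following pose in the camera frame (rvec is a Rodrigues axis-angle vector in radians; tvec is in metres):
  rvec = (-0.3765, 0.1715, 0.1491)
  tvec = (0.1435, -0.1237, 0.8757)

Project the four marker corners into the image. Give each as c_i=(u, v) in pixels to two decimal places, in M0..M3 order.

c0=(351.25, 230.75) c1=(555.65, 252.27) c2=(570.03, 81.25) c3=(382.17, 69.47)

Intrinsics K: fx=760.1, fy=744.8, cx=338.3, cy=259.7
Marker side s = 0.224 m; corners in marker frame (Z=0):
  M0 = (-0.1120, +0.1120, 0)
  M1 = (+0.1120, +0.1120, 0)
  M2 = (+0.1120, -0.1120, 0)
  M3 = (-0.1120, -0.1120, 0)
rvec = (-0.3765, 0.1715, 0.1491), |rvec| = θ = 0.43977 rad = 25.197°
Rodrigues: sinθ=0.42573, 1−cosθ=0.09515; R = I + sinθ·[k]× + (1−cosθ)·[k]×²:
    [+0.97459 -0.17611 +0.13841]
    [+0.11257 +0.91932 +0.37706]
    [-0.19364 -0.35190 +0.91579]
t = (0.1435, -0.1237, 0.8757) m
M0: Pc = R·M0+t = (+0.01462, -0.03334, +0.85798); u = 760.1·(+0.01462)/0.85798 + 338.3 = 351.2536, v = 744.8·(-0.03334)/0.85798 + 259.7 = 230.7543
M1: Pc = R·M1+t = (+0.23293, -0.00813, +0.81460); u = 760.1·(+0.23293)/0.81460 + 338.3 = 555.6465, v = 744.8·(-0.00813)/0.81460 + 259.7 = 252.2686
M2: Pc = R·M2+t = (+0.27238, -0.21406, +0.89342); u = 760.1·(+0.27238)/0.89342 + 338.3 = 570.0317, v = 744.8·(-0.21406)/0.89342 + 259.7 = 81.2532
M3: Pc = R·M3+t = (+0.05407, -0.23927, +0.93680); u = 760.1·(+0.05407)/0.93680 + 338.3 = 382.1711, v = 744.8·(-0.23927)/0.93680 + 259.7 = 69.4676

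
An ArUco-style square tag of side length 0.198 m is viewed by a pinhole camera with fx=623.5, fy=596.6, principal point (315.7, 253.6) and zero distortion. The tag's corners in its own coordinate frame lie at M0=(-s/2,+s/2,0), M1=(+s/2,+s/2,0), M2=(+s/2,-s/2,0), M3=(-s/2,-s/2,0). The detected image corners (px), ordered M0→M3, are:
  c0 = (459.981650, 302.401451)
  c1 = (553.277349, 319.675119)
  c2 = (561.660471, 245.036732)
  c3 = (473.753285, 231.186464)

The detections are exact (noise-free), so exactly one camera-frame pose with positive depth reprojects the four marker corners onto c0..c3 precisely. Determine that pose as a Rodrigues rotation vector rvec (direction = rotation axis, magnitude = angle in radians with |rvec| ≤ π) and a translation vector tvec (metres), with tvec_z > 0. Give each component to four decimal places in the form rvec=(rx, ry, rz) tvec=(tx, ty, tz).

Intrinsics K: fx=623.5, fy=596.6, cx=315.7, cy=253.6
Marker side s = 0.198 m; corners in marker frame (Z=0):
  M0 = (-0.0990, +0.0990, 0)
  M1 = (+0.0990, +0.0990, 0)
  M2 = (+0.0990, -0.0990, 0)
  M3 = (-0.0990, -0.0990, 0)
Detected image corners:
  c0 = (459.981650, 302.401451) px
  c1 = (553.277349, 319.675119) px
  c2 = (561.660471, 245.036732) px
  c3 = (473.753285, 231.186464) px
Planar DLT: solve 8×8 A·h = b for H (H[2,2]=1):
  H  [+370.80462 -220.57479 +511.58811]
  H  [+32.03072 +280.03626 +273.28634]
  H  [-0.16859 -0.32099 +1.00000]
B = K⁻¹H; ‖b₁‖=0.711787, ‖b₂‖=0.711787; λ = 2/(‖b₁‖+‖b₂‖) = 1.404915, sign → tz>0 ⇒ λ=+1.404915
r₁ = λ·B[:,0] = (+0.95545,+0.17611,-0.23685); r₂ = λ·B[:,1] = (-0.26868,+0.85114,-0.45096)
r₃ = r₁×r₂ = (+0.12218,+0.49451,+0.86054); SVD([r₁ r₂ r₃]) → R = UVᵀ:
  R  [+0.95545 -0.26868 +0.12218]
  R  [+0.17611 +0.85114 +0.49451]
  R  [-0.23685 -0.45096 +0.86054]
t = (+0.44139, +0.04636, +1.40491) m
tr R = 2.667135; θ = arccos((tr R − 1)/2) = 0.585262 rad = 33.533°
axis k = ((R−Rᵀ)₃₂, (R−Rᵀ)₁₃, (R−Rᵀ)₂₁) / (2 sinθ) = (-0.855762, +0.324963, +0.402580)
rvec = θ·k = (-0.500845, +0.190188, +0.235615)

rvec=(-0.5008, 0.1902, 0.2356) tvec=(0.4414, 0.0464, 1.4049)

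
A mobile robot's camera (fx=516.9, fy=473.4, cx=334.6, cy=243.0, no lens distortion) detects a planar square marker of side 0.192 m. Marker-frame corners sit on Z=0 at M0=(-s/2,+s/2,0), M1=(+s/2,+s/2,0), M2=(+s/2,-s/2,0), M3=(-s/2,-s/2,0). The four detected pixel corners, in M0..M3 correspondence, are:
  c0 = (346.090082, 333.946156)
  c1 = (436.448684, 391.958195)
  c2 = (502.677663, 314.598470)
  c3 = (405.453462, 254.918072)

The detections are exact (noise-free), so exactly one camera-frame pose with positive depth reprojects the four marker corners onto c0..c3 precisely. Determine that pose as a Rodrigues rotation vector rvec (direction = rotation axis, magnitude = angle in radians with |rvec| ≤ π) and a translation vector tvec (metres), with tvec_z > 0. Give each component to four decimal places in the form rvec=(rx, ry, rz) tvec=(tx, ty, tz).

Intrinsics K: fx=516.9, fy=473.4, cx=334.6, cy=243.0
Marker side s = 0.192 m; corners in marker frame (Z=0):
  M0 = (-0.0960, +0.0960, 0)
  M1 = (+0.0960, +0.0960, 0)
  M2 = (+0.0960, -0.0960, 0)
  M3 = (-0.0960, -0.0960, 0)
Detected image corners:
  c0 = (346.090082, 333.946156) px
  c1 = (436.448684, 391.958195) px
  c2 = (502.677663, 314.598470) px
  c3 = (405.453462, 254.918072) px
Planar DLT: solve 8×8 A·h = b for H (H[2,2]=1):
  H  [+438.56943 -198.79897 +421.22794]
  H  [+268.50753 +505.43342 +324.66225]
  H  [-0.11689 +0.30299 +1.00000]
B = K⁻¹H; ‖b₁‖=1.122964, ‖b₂‖=1.122964; λ = 2/(‖b₁‖+‖b₂‖) = 0.890500, sign → tz>0 ⇒ λ=+0.890500
r₁ = λ·B[:,0] = (+0.82294,+0.55851,-0.10409); r₂ = λ·B[:,1] = (-0.51714,+0.81226,+0.26981)
r₃ = r₁×r₂ = (+0.23525,-0.16821,+0.95727); SVD([r₁ r₂ r₃]) → R = UVᵀ:
  R  [+0.82294 -0.51714 +0.23525]
  R  [+0.55851 +0.81226 -0.16821]
  R  [-0.10409 +0.26981 +0.95727]
t = (+0.14924, +0.15361, +0.89050) m
tr R = 2.592468; θ = arccos((tr R − 1)/2) = 0.649752 rad = 37.228°
axis k = ((R−Rᵀ)₃₂, (R−Rᵀ)₁₃, (R−Rᵀ)₂₁) / (2 sinθ) = (+0.362006, +0.280452, +0.888987)
rvec = θ·k = (+0.235214, +0.182224, +0.577621)

rvec=(0.2352, 0.1822, 0.5776) tvec=(0.1492, 0.1536, 0.8905)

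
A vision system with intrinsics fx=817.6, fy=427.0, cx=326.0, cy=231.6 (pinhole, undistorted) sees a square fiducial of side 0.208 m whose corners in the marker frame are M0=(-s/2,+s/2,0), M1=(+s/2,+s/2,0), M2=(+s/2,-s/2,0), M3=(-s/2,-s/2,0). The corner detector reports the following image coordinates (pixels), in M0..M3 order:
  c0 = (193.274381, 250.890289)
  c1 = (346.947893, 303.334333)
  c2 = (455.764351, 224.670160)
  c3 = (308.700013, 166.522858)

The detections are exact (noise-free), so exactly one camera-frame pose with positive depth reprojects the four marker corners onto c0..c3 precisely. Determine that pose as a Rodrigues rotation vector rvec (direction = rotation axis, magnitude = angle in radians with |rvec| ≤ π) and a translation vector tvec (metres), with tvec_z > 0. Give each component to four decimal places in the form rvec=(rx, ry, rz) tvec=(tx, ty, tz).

Intrinsics K: fx=817.6, fy=427.0, cx=326.0, cy=231.6
Marker side s = 0.208 m; corners in marker frame (Z=0):
  M0 = (-0.1040, +0.1040, 0)
  M1 = (+0.1040, +0.1040, 0)
  M2 = (+0.1040, -0.1040, 0)
  M3 = (-0.1040, -0.1040, 0)
Detected image corners:
  c0 = (193.274381, 250.890289) px
  c1 = (346.947893, 303.334333) px
  c2 = (455.764351, 224.670160) px
  c3 = (308.700013, 166.522858) px
Planar DLT: solve 8×8 A·h = b for H (H[2,2]=1):
  H  [+826.88164 -529.96134 +328.50974]
  H  [+341.10425 +397.64844 +237.38163]
  H  [+0.31858 +0.02623 +1.00000]
B = K⁻¹H; ‖b₁‖=1.129362, ‖b₂‖=1.129362; λ = 2/(‖b₁‖+‖b₂‖) = 0.885455, sign → tz>0 ⇒ λ=+0.885455
r₁ = λ·B[:,0] = (+0.78303,+0.55434,+0.28209); r₂ = λ·B[:,1] = (-0.58321,+0.81199,+0.02323)
r₃ = r₁×r₂ = (-0.21618,-0.18270,+0.95911); SVD([r₁ r₂ r₃]) → R = UVᵀ:
  R  [+0.78303 -0.58321 -0.21618]
  R  [+0.55434 +0.81199 -0.18270]
  R  [+0.28209 +0.02323 +0.95911]
t = (+0.00272, +0.01199, +0.88546) m
tr R = 2.554132; θ = arccos((tr R − 1)/2) = 0.680805 rad = 39.007°
axis k = ((R−Rᵀ)₃₂, (R−Rᵀ)₁₃, (R−Rᵀ)₂₁) / (2 sinθ) = (+0.163585, -0.395811, +0.903645)
rvec = θ·k = (+0.111370, -0.269470, +0.615206)

rvec=(0.1114, -0.2695, 0.6152) tvec=(0.0027, 0.0120, 0.8855)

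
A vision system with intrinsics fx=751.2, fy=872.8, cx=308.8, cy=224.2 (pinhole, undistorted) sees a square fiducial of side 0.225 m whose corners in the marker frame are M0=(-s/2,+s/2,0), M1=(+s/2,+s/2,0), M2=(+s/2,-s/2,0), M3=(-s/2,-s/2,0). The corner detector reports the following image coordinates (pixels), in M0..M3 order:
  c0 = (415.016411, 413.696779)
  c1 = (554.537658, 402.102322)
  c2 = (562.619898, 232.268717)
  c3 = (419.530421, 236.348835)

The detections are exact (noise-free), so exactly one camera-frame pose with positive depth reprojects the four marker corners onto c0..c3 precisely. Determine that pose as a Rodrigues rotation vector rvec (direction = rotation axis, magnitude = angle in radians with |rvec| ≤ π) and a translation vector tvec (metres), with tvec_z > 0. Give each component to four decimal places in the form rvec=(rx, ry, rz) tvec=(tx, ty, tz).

rvec=(0.1346, -0.2214, -0.0053) tvec=(0.2657, 0.1240, 1.1048)

Intrinsics K: fx=751.2, fy=872.8, cx=308.8, cy=224.2
Marker side s = 0.225 m; corners in marker frame (Z=0):
  M0 = (-0.1125, +0.1125, 0)
  M1 = (+0.1125, +0.1125, 0)
  M2 = (+0.1125, -0.1125, 0)
  M3 = (-0.1125, -0.1125, 0)
Detected image corners:
  c0 = (415.016411, 413.696779) px
  c1 = (554.537658, 402.102322) px
  c2 = (562.619898, 232.268717) px
  c3 = (419.530421, 236.348835) px
Planar DLT: solve 8×8 A·h = b for H (H[2,2]=1):
  H  [+724.45435 +30.89494 +489.45585]
  H  [+28.47220 +810.01230 +322.19892]
  H  [+0.19785 +0.12105 +1.00000]
B = K⁻¹H; ‖b₁‖=0.905140, ‖b₂‖=0.905140; λ = 2/(‖b₁‖+‖b₂‖) = 1.104802, sign → tz>0 ⇒ λ=+1.104802
r₁ = λ·B[:,0] = (+0.97561,-0.02011,+0.21859); r₂ = λ·B[:,1] = (-0.00954,+0.99097,+0.13374)
r₃ = r₁×r₂ = (-0.21931,-0.13256,+0.96661); SVD([r₁ r₂ r₃]) → R = UVᵀ:
  R  [+0.97561 -0.00954 -0.21931]
  R  [-0.02011 +0.99097 -0.13256]
  R  [+0.21859 +0.13374 +0.96661]
t = (+0.26569, +0.12405, +1.10480) m
tr R = 2.933190; θ = arccos((tr R − 1)/2) = 0.259202 rad = 14.851°
axis k = ((R−Rᵀ)₃₂, (R−Rᵀ)₁₃, (R−Rᵀ)₂₁) / (2 sinθ) = (+0.519478, -0.854235, -0.020624)
rvec = θ·k = (+0.134650, -0.221419, -0.005346)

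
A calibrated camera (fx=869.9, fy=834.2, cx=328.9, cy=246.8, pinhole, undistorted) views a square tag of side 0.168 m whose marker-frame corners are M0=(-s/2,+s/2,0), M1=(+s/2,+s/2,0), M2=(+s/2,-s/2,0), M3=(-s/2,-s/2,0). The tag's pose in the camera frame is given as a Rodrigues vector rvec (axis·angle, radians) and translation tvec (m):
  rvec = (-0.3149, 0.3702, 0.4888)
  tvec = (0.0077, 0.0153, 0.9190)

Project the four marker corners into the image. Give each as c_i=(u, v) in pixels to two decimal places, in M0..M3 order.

Intrinsics K: fx=869.9, fy=834.2, cx=328.9, cy=246.8
Marker side s = 0.168 m; corners in marker frame (Z=0):
  M0 = (-0.0840, +0.0840, 0)
  M1 = (+0.0840, +0.0840, 0)
  M2 = (+0.0840, -0.0840, 0)
  M3 = (-0.0840, -0.0840, 0)
rvec = (-0.3149, 0.3702, 0.4888), |rvec| = θ = 0.68930 rad = 39.494°
Rodrigues: sinθ=0.63600, 1−cosθ=0.22831; R = I + sinθ·[k]× + (1−cosθ)·[k]×²:
    [+0.81934 -0.50702 +0.26761]
    [+0.39499 +0.83754 +0.37750]
    [-0.41553 -0.20360 +0.88650]
t = (0.0077, 0.0153, 0.9190) m
M0: Pc = R·M0+t = (-0.10371, +0.05247, +0.93680); u = 869.9·(-0.10371)/0.93680 + 328.9 = 232.5928, v = 834.2·(+0.05247)/0.93680 + 246.8 = 293.5277
M1: Pc = R·M1+t = (+0.03394, +0.11883, +0.86699); u = 869.9·(+0.03394)/0.86699 + 328.9 = 362.9488, v = 834.2·(+0.11883)/0.86699 + 246.8 = 361.1378
M2: Pc = R·M2+t = (+0.11911, -0.02187, +0.90120); u = 869.9·(+0.11911)/0.90120 + 328.9 = 443.8774, v = 834.2·(-0.02187)/0.90120 + 246.8 = 226.5513
M3: Pc = R·M3+t = (-0.01854, -0.08823, +0.97101); u = 869.9·(-0.01854)/0.97101 + 328.9 = 312.2950, v = 834.2·(-0.08823)/0.97101 + 246.8 = 170.9988

c0=(232.59, 293.53) c1=(362.95, 361.14) c2=(443.88, 226.55) c3=(312.29, 171.00)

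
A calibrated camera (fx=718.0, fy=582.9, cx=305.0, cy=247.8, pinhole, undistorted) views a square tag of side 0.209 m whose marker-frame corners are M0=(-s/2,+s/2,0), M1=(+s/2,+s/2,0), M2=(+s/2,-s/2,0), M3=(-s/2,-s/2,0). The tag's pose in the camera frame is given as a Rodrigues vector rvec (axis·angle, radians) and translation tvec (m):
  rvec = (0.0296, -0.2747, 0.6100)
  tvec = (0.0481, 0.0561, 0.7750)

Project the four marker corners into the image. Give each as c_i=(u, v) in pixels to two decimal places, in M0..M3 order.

Intrinsics K: fx=718.0, fy=582.9, cx=305.0, cy=247.8
Marker side s = 0.209 m; corners in marker frame (Z=0):
  M0 = (-0.1045, +0.1045, 0)
  M1 = (+0.1045, +0.1045, 0)
  M2 = (+0.1045, -0.1045, 0)
  M3 = (-0.1045, -0.1045, 0)
rvec = (0.0296, -0.2747, 0.6100), |rvec| = θ = 0.66965 rad = 38.368°
Rodrigues: sinθ=0.62071, 1−cosθ=0.21596; R = I + sinθ·[k]× + (1−cosθ)·[k]×²:
    [+0.78446 -0.56934 -0.24593]
    [+0.56150 +0.82038 -0.10814]
    [+0.26332 -0.05326 +0.96324]
t = (0.0481, 0.0561, 0.7750) m
M0: Pc = R·M0+t = (-0.09337, +0.08315, +0.74192); u = 718.0·(-0.09337)/0.74192 + 305.0 = 214.6385, v = 582.9·(+0.08315)/0.74192 + 247.8 = 313.1300
M1: Pc = R·M1+t = (+0.07058, +0.20051, +0.79695); u = 718.0·(+0.07058)/0.79695 + 305.0 = 368.5881, v = 582.9·(+0.20051)/0.79695 + 247.8 = 394.4531
M2: Pc = R·M2+t = (+0.18957, +0.02905, +0.80808); u = 718.0·(+0.18957)/0.80808 + 305.0 = 473.4386, v = 582.9·(+0.02905)/0.80808 + 247.8 = 268.7532
M3: Pc = R·M3+t = (+0.02562, -0.08831, +0.75305); u = 718.0·(+0.02562)/0.75305 + 305.0 = 329.4273, v = 582.9·(-0.08831)/0.75305 + 247.8 = 179.4459

c0=(214.64, 313.13) c1=(368.59, 394.45) c2=(473.44, 268.75) c3=(329.43, 179.45)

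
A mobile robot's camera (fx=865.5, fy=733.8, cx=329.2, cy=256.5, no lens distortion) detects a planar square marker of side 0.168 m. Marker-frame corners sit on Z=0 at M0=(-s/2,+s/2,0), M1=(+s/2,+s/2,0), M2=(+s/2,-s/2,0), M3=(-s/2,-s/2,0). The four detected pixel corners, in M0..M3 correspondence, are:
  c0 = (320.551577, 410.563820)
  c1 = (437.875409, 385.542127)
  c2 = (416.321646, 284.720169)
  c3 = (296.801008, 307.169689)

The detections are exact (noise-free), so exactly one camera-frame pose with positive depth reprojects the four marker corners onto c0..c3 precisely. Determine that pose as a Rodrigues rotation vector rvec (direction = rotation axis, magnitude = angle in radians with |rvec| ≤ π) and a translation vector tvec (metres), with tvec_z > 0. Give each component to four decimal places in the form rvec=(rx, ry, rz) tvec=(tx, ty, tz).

Intrinsics K: fx=865.5, fy=733.8, cx=329.2, cy=256.5
Marker side s = 0.168 m; corners in marker frame (Z=0):
  M0 = (-0.0840, +0.0840, 0)
  M1 = (+0.0840, +0.0840, 0)
  M2 = (+0.0840, -0.0840, 0)
  M3 = (-0.0840, -0.0840, 0)
Detected image corners:
  c0 = (320.551577, 410.563820) px
  c1 = (437.875409, 385.542127) px
  c2 = (416.321646, 284.720169) px
  c3 = (296.801008, 307.169689) px
Planar DLT: solve 8×8 A·h = b for H (H[2,2]=1):
  H  [+766.70652 +163.53238 +368.79813]
  H  [-82.99056 +634.83356 +347.16695]
  H  [+0.16814 +0.07826 +1.00000]
B = K⁻¹H; ‖b₁‖=0.856348, ‖b₂‖=0.856348; λ = 2/(‖b₁‖+‖b₂‖) = 1.167750, sign → tz>0 ⇒ λ=+1.167750
r₁ = λ·B[:,0] = (+0.95978,-0.20070,+0.19634); r₂ = λ·B[:,1] = (+0.18588,+0.97831,+0.09139)
r₃ = r₁×r₂ = (-0.21042,-0.05121,+0.97627); SVD([r₁ r₂ r₃]) → R = UVᵀ:
  R  [+0.95978 +0.18588 -0.21042]
  R  [-0.20070 +0.97831 -0.05121]
  R  [+0.19634 +0.09139 +0.97627]
t = (+0.05343, +0.14428, +1.16775) m
tr R = 2.914357; θ = arccos((tr R − 1)/2) = 0.293703 rad = 16.828°
axis k = ((R−Rᵀ)₃₂, (R−Rᵀ)₁₃, (R−Rᵀ)₂₁) / (2 sinθ) = (+0.246289, -0.702534, -0.667673)
rvec = θ·k = (+0.072336, -0.206337, -0.196098)

rvec=(0.0723, -0.2063, -0.1961) tvec=(0.0534, 0.1443, 1.1677)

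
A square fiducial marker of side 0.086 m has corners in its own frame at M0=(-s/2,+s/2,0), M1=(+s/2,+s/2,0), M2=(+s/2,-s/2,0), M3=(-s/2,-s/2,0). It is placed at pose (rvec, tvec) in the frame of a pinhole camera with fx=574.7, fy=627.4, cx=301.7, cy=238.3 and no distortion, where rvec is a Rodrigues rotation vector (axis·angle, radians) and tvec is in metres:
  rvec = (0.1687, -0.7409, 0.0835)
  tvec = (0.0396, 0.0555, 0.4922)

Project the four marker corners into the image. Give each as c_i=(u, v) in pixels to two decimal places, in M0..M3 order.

c0=(304.36, 368.35) c1=(373.08, 355.61) c2=(387.49, 255.22) c3=(319.01, 255.48)

Intrinsics K: fx=574.7, fy=627.4, cx=301.7, cy=238.3
Marker side s = 0.086 m; corners in marker frame (Z=0):
  M0 = (-0.0430, +0.0430, 0)
  M1 = (+0.0430, +0.0430, 0)
  M2 = (+0.0430, -0.0430, 0)
  M3 = (-0.0430, -0.0430, 0)
rvec = (0.1687, -0.7409, 0.0835), |rvec| = θ = 0.76444 rad = 43.799°
Rodrigues: sinθ=0.69213, 1−cosθ=0.27823; R = I + sinθ·[k]× + (1−cosθ)·[k]×²:
    [+0.73532 -0.13511 -0.66411]
    [+0.01609 +0.98313 -0.18220]
    [+0.67753 +0.12329 +0.72509]
t = (0.0396, 0.0555, 0.4922) m
M0: Pc = R·M0+t = (+0.00217, +0.09708, +0.46837); u = 574.7·(+0.00217)/0.46837 + 301.7 = 304.3643, v = 627.4·(+0.09708)/0.46837 + 238.3 = 368.3467
M1: Pc = R·M1+t = (+0.06541, +0.09847, +0.52664); u = 574.7·(+0.06541)/0.52664 + 301.7 = 373.0788, v = 627.4·(+0.09847)/0.52664 + 238.3 = 355.6069
M2: Pc = R·M2+t = (+0.07703, +0.01392, +0.51603); u = 574.7·(+0.07703)/0.51603 + 301.7 = 387.4861, v = 627.4·(+0.01392)/0.51603 + 238.3 = 255.2209
M3: Pc = R·M3+t = (+0.01379, +0.01253, +0.45776); u = 574.7·(+0.01379)/0.45776 + 301.7 = 319.0139, v = 627.4·(+0.01253)/0.45776 + 238.3 = 255.4780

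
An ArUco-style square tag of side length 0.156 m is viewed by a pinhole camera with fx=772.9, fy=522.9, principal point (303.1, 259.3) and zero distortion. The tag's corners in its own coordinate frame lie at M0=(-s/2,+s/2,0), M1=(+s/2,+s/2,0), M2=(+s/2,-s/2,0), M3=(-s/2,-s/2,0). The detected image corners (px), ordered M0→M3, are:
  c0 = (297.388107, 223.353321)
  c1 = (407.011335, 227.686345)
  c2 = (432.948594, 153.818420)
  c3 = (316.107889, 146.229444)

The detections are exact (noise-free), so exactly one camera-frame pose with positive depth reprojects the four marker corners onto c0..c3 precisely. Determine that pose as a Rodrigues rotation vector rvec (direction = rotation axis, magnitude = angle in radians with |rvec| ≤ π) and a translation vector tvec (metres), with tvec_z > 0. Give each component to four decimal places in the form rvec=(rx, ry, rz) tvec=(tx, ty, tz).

rvec=(0.4988, -0.2308, 0.1012) tvec=(0.0798, -0.1358, 1.0128)

Intrinsics K: fx=772.9, fy=522.9, cx=303.1, cy=259.3
Marker side s = 0.156 m; corners in marker frame (Z=0):
  M0 = (-0.0780, +0.0780, 0)
  M1 = (+0.0780, +0.0780, 0)
  M2 = (+0.0780, -0.0780, 0)
  M3 = (-0.0780, -0.0780, 0)
Detected image corners:
  c0 = (297.388107, 223.353321) px
  c1 = (407.011335, 227.686345) px
  c2 = (432.948594, 153.818420) px
  c3 = (316.107889, 146.229444) px
Planar DLT: solve 8×8 A·h = b for H (H[2,2]=1):
  H  [+812.39509 +22.13197 +364.02873]
  H  [+82.99066 +569.37810 +189.17043]
  H  [+0.24045 +0.45601 +1.00000]
B = K⁻¹H; ‖b₁‖=0.987345, ‖b₂‖=0.987345; λ = 2/(‖b₁‖+‖b₂‖) = 1.012817, sign → tz>0 ⇒ λ=+1.012817
r₁ = λ·B[:,0] = (+0.96907,+0.03998,+0.24353); r₂ = λ·B[:,1] = (-0.15212,+0.87381,+0.46185)
r₃ = r₁×r₂ = (-0.19434,-0.48461,+0.85287); SVD([r₁ r₂ r₃]) → R = UVᵀ:
  R  [+0.96907 -0.15212 -0.19434]
  R  [+0.03998 +0.87381 -0.48461]
  R  [+0.24353 +0.46185 +0.85287]
t = (+0.07984, -0.13584, +1.01282) m
tr R = 2.695748; θ = arccos((tr R − 1)/2) = 0.558834 rad = 32.019°
axis k = ((R−Rᵀ)₃₂, (R−Rᵀ)₁₃, (R−Rᵀ)₂₁) / (2 sinθ) = (+0.892562, -0.412935, +0.181158)
rvec = θ·k = (+0.498794, -0.230762, +0.101237)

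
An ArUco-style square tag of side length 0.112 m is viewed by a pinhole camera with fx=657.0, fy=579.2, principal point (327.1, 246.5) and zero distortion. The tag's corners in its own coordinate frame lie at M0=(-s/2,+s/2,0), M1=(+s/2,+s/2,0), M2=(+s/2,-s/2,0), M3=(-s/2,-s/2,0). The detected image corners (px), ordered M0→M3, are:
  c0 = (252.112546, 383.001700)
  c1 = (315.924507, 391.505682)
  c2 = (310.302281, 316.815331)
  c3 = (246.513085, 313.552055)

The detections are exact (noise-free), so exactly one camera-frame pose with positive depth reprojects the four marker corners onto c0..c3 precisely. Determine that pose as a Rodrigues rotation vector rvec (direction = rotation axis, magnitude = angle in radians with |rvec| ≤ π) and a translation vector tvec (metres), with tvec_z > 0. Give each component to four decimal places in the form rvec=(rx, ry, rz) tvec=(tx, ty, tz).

rvec=(0.0669, 0.6202, -0.0475) tvec=(-0.0638, 0.1610, 0.8905)

Intrinsics K: fx=657.0, fy=579.2, cx=327.1, cy=246.5
Marker side s = 0.112 m; corners in marker frame (Z=0):
  M0 = (-0.0560, +0.0560, 0)
  M1 = (+0.0560, +0.0560, 0)
  M2 = (+0.0560, -0.0560, 0)
  M3 = (-0.0560, -0.0560, 0)
Detected image corners:
  c0 = (252.112546, 383.001700) px
  c1 = (315.924507, 391.505682) px
  c2 = (310.302281, 316.815331) px
  c3 = (246.513085, 313.552055) px
Planar DLT: solve 8×8 A·h = b for H (H[2,2]=1):
  H  [+385.82185 +65.36353 +280.05387]
  H  [-176.98496 +661.69755 +351.22058]
  H  [-0.65369 +0.05430 +1.00000]
B = K⁻¹H; ‖b₁‖=1.122979, ‖b₂‖=1.122979; λ = 2/(‖b₁‖+‖b₂‖) = 0.890488, sign → tz>0 ⇒ λ=+0.890488
r₁ = λ·B[:,0] = (+0.81275,-0.02437,-0.58210); r₂ = λ·B[:,1] = (+0.06452,+0.99674,+0.04836)
r₃ = r₁×r₂ = (+0.57903,-0.07686,+0.81168); SVD([r₁ r₂ r₃]) → R = UVᵀ:
  R  [+0.81275 +0.06452 +0.57903]
  R  [-0.02437 +0.99674 -0.07686]
  R  [-0.58210 +0.04836 +0.81168]
t = (-0.06377, +0.16100, +0.89049) m
tr R = 2.621168; θ = arccos((tr R − 1)/2) = 0.625647 rad = 35.847°
axis k = ((R−Rᵀ)₃₂, (R−Rᵀ)₁₃, (R−Rᵀ)₂₁) / (2 sinθ) = (+0.106905, +0.991369, -0.075891)
rvec = θ·k = (+0.066885, +0.620247, -0.047481)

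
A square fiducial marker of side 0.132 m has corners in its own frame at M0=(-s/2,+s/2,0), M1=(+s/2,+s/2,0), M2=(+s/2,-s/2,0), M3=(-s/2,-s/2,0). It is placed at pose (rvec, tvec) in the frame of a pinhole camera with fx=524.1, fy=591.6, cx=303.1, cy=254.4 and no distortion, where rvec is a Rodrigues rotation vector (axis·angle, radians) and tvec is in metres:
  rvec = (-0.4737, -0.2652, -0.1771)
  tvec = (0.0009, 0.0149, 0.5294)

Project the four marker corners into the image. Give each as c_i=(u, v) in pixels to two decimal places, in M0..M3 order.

c0=(252.29, 352.23) c1=(382.36, 329.02) c2=(347.21, 203.20) c3=(228.19, 214.99)

Intrinsics K: fx=524.1, fy=591.6, cx=303.1, cy=254.4
Marker side s = 0.132 m; corners in marker frame (Z=0):
  M0 = (-0.0660, +0.0660, 0)
  M1 = (+0.0660, +0.0660, 0)
  M2 = (+0.0660, -0.0660, 0)
  M3 = (-0.0660, -0.0660, 0)
rvec = (-0.4737, -0.2652, -0.1771), |rvec| = θ = 0.57104 rad = 32.718°
Rodrigues: sinθ=0.54051, 1−cosθ=0.15866; R = I + sinθ·[k]× + (1−cosθ)·[k]×²:
    [+0.95052 +0.22875 -0.21020]
    [-0.10651 +0.87556 +0.47122]
    [+0.29184 -0.42552 +0.85660]
t = (0.0009, 0.0149, 0.5294) m
M0: Pc = R·M0+t = (-0.04674, +0.07972, +0.48205); u = 524.1·(-0.04674)/0.48205 + 303.1 = 252.2871, v = 591.6·(+0.07972)/0.48205 + 254.4 = 352.2317
M1: Pc = R·M1+t = (+0.07873, +0.06566, +0.52058); u = 524.1·(+0.07873)/0.52058 + 303.1 = 382.3649, v = 591.6·(+0.06566)/0.52058 + 254.4 = 329.0152
M2: Pc = R·M2+t = (+0.04854, -0.04992, +0.57675); u = 524.1·(+0.04854)/0.57675 + 303.1 = 347.2060, v = 591.6·(-0.04992)/0.57675 + 254.4 = 203.1980
M3: Pc = R·M3+t = (-0.07693, -0.03586, +0.53822); u = 524.1·(-0.07693)/0.53822 + 303.1 = 228.1866, v = 591.6·(-0.03586)/0.53822 + 254.4 = 214.9864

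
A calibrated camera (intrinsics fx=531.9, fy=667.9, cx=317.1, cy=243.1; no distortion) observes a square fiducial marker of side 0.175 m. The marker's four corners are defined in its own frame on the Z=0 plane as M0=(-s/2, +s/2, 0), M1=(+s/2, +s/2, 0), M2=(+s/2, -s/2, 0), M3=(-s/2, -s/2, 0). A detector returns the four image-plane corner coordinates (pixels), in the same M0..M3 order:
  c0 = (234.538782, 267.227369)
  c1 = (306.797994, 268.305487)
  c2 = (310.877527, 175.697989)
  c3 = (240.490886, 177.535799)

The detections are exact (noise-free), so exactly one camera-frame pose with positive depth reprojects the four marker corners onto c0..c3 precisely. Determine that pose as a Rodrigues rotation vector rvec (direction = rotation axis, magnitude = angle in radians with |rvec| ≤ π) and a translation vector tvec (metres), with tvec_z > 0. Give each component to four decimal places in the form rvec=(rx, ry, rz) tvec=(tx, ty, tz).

rvec=(-0.2095, 0.2295, 0.0272) tvec=(-0.1042, -0.0402, 1.2461)

Intrinsics K: fx=531.9, fy=667.9, cx=317.1, cy=243.1
Marker side s = 0.175 m; corners in marker frame (Z=0):
  M0 = (-0.0875, +0.0875, 0)
  M1 = (+0.0875, +0.0875, 0)
  M2 = (+0.0875, -0.0875, 0)
  M3 = (-0.0875, -0.0875, 0)
Detected image corners:
  c0 = (234.538782, 267.227369) px
  c1 = (306.797994, 268.305487) px
  c2 = (310.877527, 175.697989) px
  c3 = (240.490886, 177.535799) px
Planar DLT: solve 8×8 A·h = b for H (H[2,2]=1):
  H  [+357.36026 -73.25662 +272.63952]
  H  [-43.05758 +484.51880 +221.54497]
  H  [-0.18348 -0.16293 +1.00000]
B = K⁻¹H; ‖b₁‖=0.802502, ‖b₂‖=0.802502; λ = 2/(‖b₁‖+‖b₂‖) = 1.246102, sign → tz>0 ⇒ λ=+1.246102
r₁ = λ·B[:,0] = (+0.97351,+0.00289,-0.22864); r₂ = λ·B[:,1] = (-0.05058,+0.97787,-0.20303)
r₃ = r₁×r₂ = (+0.22299,+0.20922,+0.95211); SVD([r₁ r₂ r₃]) → R = UVᵀ:
  R  [+0.97351 -0.05058 +0.22299]
  R  [+0.00289 +0.97787 +0.20922]
  R  [-0.22864 -0.20303 +0.95211]
t = (-0.10416, -0.04022, +1.24610) m
tr R = 2.903478; θ = arccos((tr R − 1)/2) = 0.311944 rad = 17.873°
axis k = ((R−Rᵀ)₃₂, (R−Rᵀ)₁₃, (R−Rᵀ)₂₁) / (2 sinθ) = (-0.671606, +0.735770, +0.087108)
rvec = θ·k = (-0.209503, +0.229519, +0.027173)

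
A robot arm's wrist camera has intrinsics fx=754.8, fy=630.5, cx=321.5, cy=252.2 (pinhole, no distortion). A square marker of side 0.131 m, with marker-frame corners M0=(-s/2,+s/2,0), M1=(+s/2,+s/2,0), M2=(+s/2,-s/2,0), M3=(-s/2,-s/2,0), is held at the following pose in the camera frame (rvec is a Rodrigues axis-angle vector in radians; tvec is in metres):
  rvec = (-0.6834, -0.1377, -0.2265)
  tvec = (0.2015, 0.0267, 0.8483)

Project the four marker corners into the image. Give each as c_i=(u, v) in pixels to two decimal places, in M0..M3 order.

c0=(468.30, 320.83) c1=(579.95, 302.38) c2=(529.46, 229.00) c3=(426.48, 243.57)

Intrinsics K: fx=754.8, fy=630.5, cx=321.5, cy=252.2
Marker side s = 0.131 m; corners in marker frame (Z=0):
  M0 = (-0.0655, +0.0655, 0)
  M1 = (+0.0655, +0.0655, 0)
  M2 = (+0.0655, -0.0655, 0)
  M3 = (-0.0655, -0.0655, 0)
rvec = (-0.6834, -0.1377, -0.2265), |rvec| = θ = 0.73301 rad = 41.998°
Rodrigues: sinθ=0.66911, 1−cosθ=0.25683; R = I + sinθ·[k]× + (1−cosθ)·[k]×²:
    [+0.96641 +0.25174 -0.05170]
    [-0.16177 +0.75223 +0.63873]
    [+0.19969 -0.60892 +0.76769]
t = (0.2015, 0.0267, 0.8483) m
M0: Pc = R·M0+t = (+0.15469, +0.08657, +0.79534); u = 754.8·(+0.15469)/0.79534 + 321.5 = 468.3046, v = 630.5·(+0.08657)/0.79534 + 252.2 = 320.8258
M1: Pc = R·M1+t = (+0.28129, +0.06537, +0.82150); u = 754.8·(+0.28129)/0.82150 + 321.5 = 579.9516, v = 630.5·(+0.06537)/0.82150 + 252.2 = 302.3755
M2: Pc = R·M2+t = (+0.24831, -0.03317, +0.90126); u = 754.8·(+0.24831)/0.90126 + 321.5 = 529.4584, v = 630.5·(-0.03317)/0.90126 + 252.2 = 228.9972
M3: Pc = R·M3+t = (+0.12171, -0.01197, +0.87510); u = 754.8·(+0.12171)/0.87510 + 321.5 = 426.4789, v = 630.5·(-0.01197)/0.87510 + 252.2 = 243.5722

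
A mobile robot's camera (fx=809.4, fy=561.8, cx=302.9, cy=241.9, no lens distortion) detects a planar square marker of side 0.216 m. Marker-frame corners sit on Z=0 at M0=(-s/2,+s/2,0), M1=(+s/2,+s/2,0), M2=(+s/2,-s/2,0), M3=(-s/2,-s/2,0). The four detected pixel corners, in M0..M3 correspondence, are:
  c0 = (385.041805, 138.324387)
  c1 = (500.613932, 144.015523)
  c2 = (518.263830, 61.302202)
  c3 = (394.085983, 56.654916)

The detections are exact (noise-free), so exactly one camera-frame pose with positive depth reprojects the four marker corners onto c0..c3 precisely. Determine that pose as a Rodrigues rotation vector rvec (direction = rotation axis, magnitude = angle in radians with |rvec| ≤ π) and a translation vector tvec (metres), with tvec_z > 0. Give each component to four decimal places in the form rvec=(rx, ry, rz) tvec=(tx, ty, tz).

rvec=(0.4948, 0.1378, 0.0619) tvec=(0.2658, -0.3686, 1.4749)

Intrinsics K: fx=809.4, fy=561.8, cx=302.9, cy=241.9
Marker side s = 0.216 m; corners in marker frame (Z=0):
  M0 = (-0.1080, +0.1080, 0)
  M1 = (+0.1080, +0.1080, 0)
  M2 = (+0.1080, -0.1080, 0)
  M3 = (-0.1080, -0.1080, 0)
Detected image corners:
  c0 = (385.041805, 138.324387) px
  c1 = (500.613932, 144.015523) px
  c2 = (518.263830, 61.302202) px
  c3 = (394.085983, 56.654916) px
Planar DLT: solve 8×8 A·h = b for H (H[2,2]=1):
  H  [+518.70452 +83.81229 +448.75586]
  H  [+16.09550 +412.87358 +101.48816]
  H  [-0.07915 +0.32354 +1.00000]
B = K⁻¹H; ‖b₁‖=0.678032, ‖b₂‖=0.678032; λ = 2/(‖b₁‖+‖b₂‖) = 1.474856, sign → tz>0 ⇒ λ=+1.474856
r₁ = λ·B[:,0] = (+0.98885,+0.09252,-0.11673); r₂ = λ·B[:,1] = (-0.02586,+0.87842,+0.47718)
r₃ = r₁×r₂ = (+0.14668,-0.46884,+0.87102); SVD([r₁ r₂ r₃]) → R = UVᵀ:
  R  [+0.98885 -0.02586 +0.14668]
  R  [+0.09252 +0.87842 -0.46884]
  R  [-0.11673 +0.47718 +0.87102]
t = (+0.26577, -0.36861, +1.47486) m
tr R = 2.738287; θ = arccos((tr R − 1)/2) = 0.517328 rad = 29.641°
axis k = ((R−Rᵀ)₃₂, (R−Rᵀ)₁₃, (R−Rᵀ)₂₁) / (2 sinθ) = (+0.956429, +0.266310, +0.119673)
rvec = θ·k = (+0.494788, +0.137770, +0.061910)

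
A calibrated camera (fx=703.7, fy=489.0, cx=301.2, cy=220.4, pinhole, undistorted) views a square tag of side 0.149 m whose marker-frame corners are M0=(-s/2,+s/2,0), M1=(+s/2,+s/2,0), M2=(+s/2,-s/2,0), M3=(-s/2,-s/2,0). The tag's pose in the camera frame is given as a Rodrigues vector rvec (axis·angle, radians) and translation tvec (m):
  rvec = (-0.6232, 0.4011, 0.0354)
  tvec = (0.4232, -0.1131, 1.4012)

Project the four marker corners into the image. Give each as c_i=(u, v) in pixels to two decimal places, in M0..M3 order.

c0=(475.26, 204.20) c1=(555.23, 198.75) c2=(551.47, 158.11) c3=(476.18, 164.80)

Intrinsics K: fx=703.7, fy=489.0, cx=301.2, cy=220.4
Marker side s = 0.149 m; corners in marker frame (Z=0):
  M0 = (-0.0745, +0.0745, 0)
  M1 = (+0.0745, +0.0745, 0)
  M2 = (+0.0745, -0.0745, 0)
  M3 = (-0.0745, -0.0745, 0)
rvec = (-0.6232, 0.4011, 0.0354), |rvec| = θ = 0.74197 rad = 42.511°
Rodrigues: sinθ=0.67574, 1−cosθ=0.26286; R = I + sinθ·[k]× + (1−cosθ)·[k]×²:
    [+0.92258 -0.15159 +0.35476]
    [-0.08711 +0.81396 +0.57435]
    [-0.37583 -0.56079 +0.73774]
t = (0.4232, -0.1131, 1.4012) m
M0: Pc = R·M0+t = (+0.34317, -0.04597, +1.38742); u = 703.7·(+0.34317)/1.38742 + 301.2 = 475.2578, v = 489.0·(-0.04597)/1.38742 + 220.4 = 204.1977
M1: Pc = R·M1+t = (+0.48064, -0.05895, +1.33142); u = 703.7·(+0.48064)/1.33142 + 301.2 = 555.2334, v = 489.0·(-0.05895)/1.33142 + 220.4 = 198.7491
M2: Pc = R·M2+t = (+0.50323, -0.18023, +1.41498); u = 703.7·(+0.50323)/1.41498 + 301.2 = 551.4653, v = 489.0·(-0.18023)/1.41498 + 220.4 = 158.1147
M3: Pc = R·M3+t = (+0.36576, -0.16725, +1.47098); u = 703.7·(+0.36576)/1.47098 + 301.2 = 476.1761, v = 489.0·(-0.16725)/1.47098 + 220.4 = 164.8008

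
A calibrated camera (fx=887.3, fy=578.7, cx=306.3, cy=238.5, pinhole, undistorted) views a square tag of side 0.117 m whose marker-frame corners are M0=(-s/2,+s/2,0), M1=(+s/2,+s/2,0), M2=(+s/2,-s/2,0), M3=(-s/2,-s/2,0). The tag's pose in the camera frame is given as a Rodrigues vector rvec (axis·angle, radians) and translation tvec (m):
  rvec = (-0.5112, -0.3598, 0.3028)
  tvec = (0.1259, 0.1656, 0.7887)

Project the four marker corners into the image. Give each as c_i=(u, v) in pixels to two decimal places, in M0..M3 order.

c0=(380.88, 388.58) c1=(498.00, 414.91) c2=(507.66, 334.57) c3=(399.82, 307.23)

Intrinsics K: fx=887.3, fy=578.7, cx=306.3, cy=238.5
Marker side s = 0.117 m; corners in marker frame (Z=0):
  M0 = (-0.0585, +0.0585, 0)
  M1 = (+0.0585, +0.0585, 0)
  M2 = (+0.0585, -0.0585, 0)
  M3 = (-0.0585, -0.0585, 0)
rvec = (-0.5112, -0.3598, 0.3028), |rvec| = θ = 0.69460 rad = 39.798°
Rodrigues: sinθ=0.64008, 1−cosθ=0.23169; R = I + sinθ·[k]× + (1−cosθ)·[k]×²:
    [+0.89380 -0.19071 -0.40589]
    [+0.36736 +0.83048 +0.41876]
    [+0.25722 -0.52339 +0.81234]
t = (0.1259, 0.1656, 0.7887) m
M0: Pc = R·M0+t = (+0.06246, +0.19269, +0.74303); u = 887.3·(+0.06246)/0.74303 + 306.3 = 380.8826, v = 578.7·(+0.19269)/0.74303 + 238.5 = 388.5754
M1: Pc = R·M1+t = (+0.16703, +0.23567, +0.77313); u = 887.3·(+0.16703)/0.77313 + 306.3 = 497.9973, v = 578.7·(+0.23567)/0.77313 + 238.5 = 414.9054
M2: Pc = R·M2+t = (+0.18934, +0.13851, +0.83437); u = 887.3·(+0.18934)/0.83437 + 306.3 = 507.6561, v = 578.7·(+0.13851)/0.83437 + 238.5 = 334.5661
M3: Pc = R·M3+t = (+0.08477, +0.09553, +0.80427); u = 887.3·(+0.08477)/0.80427 + 306.3 = 399.8200, v = 578.7·(+0.09553)/0.80427 + 238.5 = 307.2346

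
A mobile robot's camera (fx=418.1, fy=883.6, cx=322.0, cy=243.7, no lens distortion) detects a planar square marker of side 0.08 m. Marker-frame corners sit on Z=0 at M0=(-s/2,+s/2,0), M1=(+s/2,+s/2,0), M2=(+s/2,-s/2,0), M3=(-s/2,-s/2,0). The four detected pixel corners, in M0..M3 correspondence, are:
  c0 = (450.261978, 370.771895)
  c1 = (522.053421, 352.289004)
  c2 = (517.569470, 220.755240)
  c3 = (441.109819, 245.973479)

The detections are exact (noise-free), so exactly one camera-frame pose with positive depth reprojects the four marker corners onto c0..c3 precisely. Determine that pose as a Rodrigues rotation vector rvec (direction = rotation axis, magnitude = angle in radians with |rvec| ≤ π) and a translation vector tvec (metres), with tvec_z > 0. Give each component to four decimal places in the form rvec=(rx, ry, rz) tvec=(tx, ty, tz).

rvec=(0.4380, 0.2077, -0.2151) tvec=(0.1817, 0.0301, 0.4744)

Intrinsics K: fx=418.1, fy=883.6, cx=322.0, cy=243.7
Marker side s = 0.08 m; corners in marker frame (Z=0):
  M0 = (-0.0400, +0.0400, 0)
  M1 = (+0.0400, +0.0400, 0)
  M2 = (+0.0400, -0.0400, 0)
  M3 = (-0.0400, -0.0400, 0)
Detected image corners:
  c0 = (450.261978, 370.771895) px
  c1 = (522.053421, 352.289004) px
  c2 = (517.569470, 220.755240) px
  c3 = (441.109819, 245.973479) px
Planar DLT: solve 8×8 A·h = b for H (H[2,2]=1):
  H  [+677.16445 +488.70297 +482.09955]
  H  [-424.79847 +1849.44358 +299.81151]
  H  [-0.51462 +0.83455 +1.00000]
B = K⁻¹H; ‖b₁‖=2.108012, ‖b₂‖=2.108012; λ = 2/(‖b₁‖+‖b₂‖) = 0.474381, sign → tz>0 ⇒ λ=+0.474381
r₁ = λ·B[:,0] = (+0.95633,-0.16073,-0.24412); r₂ = λ·B[:,1] = (+0.24959,+0.88373,+0.39589)
r₃ = r₁×r₂ = (+0.15211,-0.43954,+0.88525); SVD([r₁ r₂ r₃]) → R = UVᵀ:
  R  [+0.95633 +0.24959 +0.15211]
  R  [-0.16073 +0.88373 -0.43954]
  R  [-0.24412 +0.39589 +0.88525]
t = (+0.18165, +0.03012, +0.47438) m
tr R = 2.725310; θ = arccos((tr R − 1)/2) = 0.530301 rad = 30.384°
axis k = ((R−Rᵀ)₃₂, (R−Rᵀ)₁₃, (R−Rᵀ)₂₁) / (2 sinθ) = (+0.825861, +0.391693, -0.405623)
rvec = θ·k = (+0.437955, +0.207715, -0.215102)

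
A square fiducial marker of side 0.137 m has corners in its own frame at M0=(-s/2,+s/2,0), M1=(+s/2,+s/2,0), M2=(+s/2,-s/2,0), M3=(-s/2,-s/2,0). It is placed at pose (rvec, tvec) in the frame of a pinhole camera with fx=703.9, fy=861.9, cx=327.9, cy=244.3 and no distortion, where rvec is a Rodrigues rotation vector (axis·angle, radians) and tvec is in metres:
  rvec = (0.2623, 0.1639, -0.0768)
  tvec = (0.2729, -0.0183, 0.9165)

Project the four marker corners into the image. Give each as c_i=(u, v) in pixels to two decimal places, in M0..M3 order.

Intrinsics K: fx=703.9, fy=861.9, cx=327.9, cy=244.3
Marker side s = 0.137 m; corners in marker frame (Z=0):
  M0 = (-0.0685, +0.0685, 0)
  M1 = (+0.0685, +0.0685, 0)
  M2 = (+0.0685, -0.0685, 0)
  M3 = (-0.0685, -0.0685, 0)
rvec = (0.2623, 0.1639, -0.0768), |rvec| = θ = 0.31869 rad = 18.260°
Rodrigues: sinθ=0.31332, 1−cosθ=0.05035; R = I + sinθ·[k]× + (1−cosθ)·[k]×²:
    [+0.98376 +0.09682 +0.15115]
    [-0.05419 +0.96297 -0.26412]
    [-0.17113 +0.25164 +0.95257]
t = (0.2729, -0.0183, 0.9165) m
M0: Pc = R·M0+t = (+0.21214, +0.05138, +0.94546); u = 703.9·(+0.21214)/0.94546 + 327.9 = 485.8430, v = 861.9·(+0.05138)/0.94546 + 244.3 = 291.1348
M1: Pc = R·M1+t = (+0.34692, +0.04395, +0.92202); u = 703.9·(+0.34692)/0.92202 + 327.9 = 592.7511, v = 861.9·(+0.04395)/0.92202 + 244.3 = 285.3853
M2: Pc = R·M2+t = (+0.33366, -0.08798, +0.88754); u = 703.9·(+0.33366)/0.88754 + 327.9 = 592.5188, v = 861.9·(-0.08798)/0.88754 + 244.3 = 158.8662
M3: Pc = R·M3+t = (+0.19888, -0.08055, +0.91098); u = 703.9·(+0.19888)/0.91098 + 327.9 = 481.5710, v = 861.9·(-0.08055)/0.91098 + 244.3 = 168.0892

c0=(485.84, 291.13) c1=(592.75, 285.39) c2=(592.52, 158.87) c3=(481.57, 168.09)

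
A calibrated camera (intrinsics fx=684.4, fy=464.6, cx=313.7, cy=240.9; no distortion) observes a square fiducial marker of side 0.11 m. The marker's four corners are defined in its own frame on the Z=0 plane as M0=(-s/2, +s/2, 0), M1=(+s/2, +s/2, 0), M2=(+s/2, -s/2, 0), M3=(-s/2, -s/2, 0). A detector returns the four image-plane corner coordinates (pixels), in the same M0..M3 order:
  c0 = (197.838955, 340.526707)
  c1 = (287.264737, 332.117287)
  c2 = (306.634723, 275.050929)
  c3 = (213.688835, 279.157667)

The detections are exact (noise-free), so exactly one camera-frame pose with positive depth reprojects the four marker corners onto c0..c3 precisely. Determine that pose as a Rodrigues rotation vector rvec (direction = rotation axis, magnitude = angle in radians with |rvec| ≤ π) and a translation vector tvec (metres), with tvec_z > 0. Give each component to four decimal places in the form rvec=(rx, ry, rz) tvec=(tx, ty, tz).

rvec=(0.4234, -0.5511, 0.1034) tvec=(-0.0658, 0.1061, 0.7412)

Intrinsics K: fx=684.4, fy=464.6, cx=313.7, cy=240.9
Marker side s = 0.11 m; corners in marker frame (Z=0):
  M0 = (-0.0550, +0.0550, 0)
  M1 = (+0.0550, +0.0550, 0)
  M2 = (+0.0550, -0.0550, 0)
  M3 = (-0.0550, -0.0550, 0)
Detected image corners:
  c0 = (197.838955, 340.526707) px
  c1 = (287.264737, 332.117287) px
  c2 = (306.634723, 275.050929) px
  c3 = (213.688835, 279.157667) px
Planar DLT: solve 8×8 A·h = b for H (H[2,2]=1):
  H  [+1007.53738 -37.93557 +252.90607]
  H  [+161.01036 +687.39828 +307.38606]
  H  [+0.71216 +0.48847 +1.00000]
B = K⁻¹H; ‖b₁‖=1.349210, ‖b₂‖=1.349210; λ = 2/(‖b₁‖+‖b₂‖) = 0.741175, sign → tz>0 ⇒ λ=+0.741175
r₁ = λ·B[:,0] = (+0.84918,-0.01683,+0.52783); r₂ = λ·B[:,1] = (-0.20703,+0.90888,+0.36205)
r₃ = r₁×r₂ = (-0.48583,-0.41672,+0.76832); SVD([r₁ r₂ r₃]) → R = UVᵀ:
  R  [+0.84918 -0.20703 -0.48583]
  R  [-0.01683 +0.90888 -0.41672]
  R  [+0.52783 +0.36205 +0.76832]
t = (-0.06584, +0.10606, +0.74117) m
tr R = 2.526383; θ = arccos((tr R − 1)/2) = 0.702558 rad = 40.254°
axis k = ((R−Rᵀ)₃₂, (R−Rᵀ)₁₃, (R−Rᵀ)₂₁) / (2 sinθ) = (+0.602598, -0.784357, +0.147176)
rvec = θ·k = (+0.423360, -0.551056, +0.103399)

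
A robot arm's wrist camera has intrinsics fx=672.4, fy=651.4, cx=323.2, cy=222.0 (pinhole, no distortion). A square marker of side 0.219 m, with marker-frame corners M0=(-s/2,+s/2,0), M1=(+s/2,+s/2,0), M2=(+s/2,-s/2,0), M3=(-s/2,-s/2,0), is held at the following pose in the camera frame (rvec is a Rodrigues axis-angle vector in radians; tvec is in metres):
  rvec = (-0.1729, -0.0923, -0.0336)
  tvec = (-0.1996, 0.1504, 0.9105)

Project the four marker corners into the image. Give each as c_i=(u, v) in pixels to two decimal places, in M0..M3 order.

Intrinsics K: fx=672.4, fy=651.4, cx=323.2, cy=222.0
Marker side s = 0.219 m; corners in marker frame (Z=0):
  M0 = (-0.1095, +0.1095, 0)
  M1 = (+0.1095, +0.1095, 0)
  M2 = (+0.1095, -0.1095, 0)
  M3 = (-0.1095, -0.1095, 0)
rvec = (-0.1729, -0.0923, -0.0336), |rvec| = θ = 0.19885 rad = 11.393°
Rodrigues: sinθ=0.19755, 1−cosθ=0.01971; R = I + sinθ·[k]× + (1−cosθ)·[k]×²:
    [+0.99519 +0.04133 -0.08880]
    [-0.02543 +0.98454 +0.17331]
    [+0.09459 -0.17022 +0.98086]
t = (-0.1996, 0.1504, 0.9105) m
M0: Pc = R·M0+t = (-0.30405, +0.26099, +0.88150); u = 672.4·(-0.30405)/0.88150 + 323.2 = 91.2763, v = 651.4·(+0.26099)/0.88150 + 222.0 = 414.8632
M1: Pc = R·M1+t = (-0.08610, +0.25542, +0.90222); u = 672.4·(-0.08610)/0.90222 + 323.2 = 259.0314, v = 651.4·(+0.25542)/0.90222 + 222.0 = 406.4148
M2: Pc = R·M2+t = (-0.09515, +0.03981, +0.93950); u = 672.4·(-0.09515)/0.93950 + 323.2 = 255.0992, v = 651.4·(+0.03981)/0.93950 + 222.0 = 249.6014
M3: Pc = R·M3+t = (-0.31310, +0.04538, +0.91878); u = 672.4·(-0.31310)/0.91878 + 323.2 = 94.0617, v = 651.4·(+0.04538)/0.91878 + 222.0 = 254.1716

c0=(91.28, 414.86) c1=(259.03, 406.41) c2=(255.10, 249.60) c3=(94.06, 254.17)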